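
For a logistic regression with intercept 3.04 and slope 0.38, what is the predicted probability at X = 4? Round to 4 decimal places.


Compute z = 3.04 + (0.38)(4) = 4.5600.
exp(-z) = 0.0105.
P = 1/(1 + 0.0105) = 0.9896.

0.9896


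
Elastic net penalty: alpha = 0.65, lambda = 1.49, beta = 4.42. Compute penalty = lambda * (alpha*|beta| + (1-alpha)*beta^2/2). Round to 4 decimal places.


alpha * |beta| = 0.65 * 4.42 = 2.8730.
(1-alpha) * beta^2/2 = 0.35 * 19.5364/2 = 3.4189.
Total = 1.49 * (2.8730 + 3.4189) = 9.3749.

9.3749


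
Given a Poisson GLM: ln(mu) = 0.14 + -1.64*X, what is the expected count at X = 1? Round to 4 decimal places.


eta = 0.14 + -1.64 * 1 = -1.5000.
mu = exp(-1.5000) = 0.2231.

0.2231


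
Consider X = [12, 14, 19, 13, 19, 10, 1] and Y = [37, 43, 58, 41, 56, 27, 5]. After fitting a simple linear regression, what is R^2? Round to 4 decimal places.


Fit the OLS line: b0 = 1.1924, b1 = 2.9392.
SSres = 18.8810.
SStot = 1968.8571.
R^2 = 1 - 18.8810/1968.8571 = 0.9904.

0.9904


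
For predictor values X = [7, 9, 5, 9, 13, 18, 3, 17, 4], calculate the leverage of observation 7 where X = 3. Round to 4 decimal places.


Mean of X: xbar = 9.4444.
SXX = 240.2222.
For X = 3: h = 1/9 + (3 - 9.4444)^2/240.2222 = 0.2840.

0.2840


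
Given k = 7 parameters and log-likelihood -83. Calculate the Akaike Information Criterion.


AIC = 2k - 2*loglik = 2(7) - 2(-83).
= 14 + 166 = 180.

180


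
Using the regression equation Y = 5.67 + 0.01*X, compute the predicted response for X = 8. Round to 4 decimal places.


Plug X = 8 into Y = 5.67 + 0.01*X:
Y = 5.67 + 0.0800 = 5.7500.

5.7500


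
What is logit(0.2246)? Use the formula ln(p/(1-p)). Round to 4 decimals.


1 - p = 0.7754.
p/(1-p) = 0.2897.
logit = ln(0.2897) = -1.2391.

-1.2391


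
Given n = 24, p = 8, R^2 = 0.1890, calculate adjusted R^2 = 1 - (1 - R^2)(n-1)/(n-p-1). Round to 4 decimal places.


Using the formula:
(1 - 0.1890) = 0.8110.
Multiply by 23/15: 0.8110 * 23 = 18.6530, then 18.6530 / 15 = 1.2435.
Adj R^2 = 1 - 1.2435 = -0.2435.

-0.2435


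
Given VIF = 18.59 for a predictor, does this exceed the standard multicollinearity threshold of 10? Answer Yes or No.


The threshold is 10.
VIF = 18.59 is >= 10.
Multicollinearity indication: Yes.

Yes


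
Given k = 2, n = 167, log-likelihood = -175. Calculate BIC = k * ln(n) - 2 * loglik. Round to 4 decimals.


Compute k*ln(n) = 2*ln(167) = 2*5.117994 = 10.235988.
Then -2*loglik = 350.
BIC = 10.235988 + 350 = 360.235988, which rounds to 360.2360.

360.2360


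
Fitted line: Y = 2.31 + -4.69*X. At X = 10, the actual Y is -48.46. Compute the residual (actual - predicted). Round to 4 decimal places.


Fitted value at X = 10 is yhat = 2.31 + -4.69*10 = -44.5900.
Residual = -48.46 - -44.5900 = -3.8700.

-3.8700


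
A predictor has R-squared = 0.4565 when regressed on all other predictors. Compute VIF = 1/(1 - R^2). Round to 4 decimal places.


Using VIF = 1/(1 - R^2_j):
1 - 0.4565 = 0.5435.
VIF = 1.8399.

1.8399


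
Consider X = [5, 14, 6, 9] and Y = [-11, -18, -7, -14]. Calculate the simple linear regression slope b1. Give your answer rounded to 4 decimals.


The sample means are xbar = 8.5000 and ybar = -12.5000.
Compute S_xx = 49.0000 and S_xy = -50.0000.
Slope b1 = S_xy / S_xx = -50.0000 / 49.0000 = -1.0204.

-1.0204


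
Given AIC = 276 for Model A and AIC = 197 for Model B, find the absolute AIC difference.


|AIC_A - AIC_B| = |276 - 197| = 79.
Model B is preferred (lower AIC).

79


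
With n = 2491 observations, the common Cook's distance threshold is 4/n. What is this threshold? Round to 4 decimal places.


Cook's distance cutoff = 4/n = 4/2491.
= 0.0016.

0.0016


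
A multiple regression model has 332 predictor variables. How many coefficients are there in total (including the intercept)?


Including the intercept, the model has 332 predictor coefficients + 1 intercept.
Total = 333.

333


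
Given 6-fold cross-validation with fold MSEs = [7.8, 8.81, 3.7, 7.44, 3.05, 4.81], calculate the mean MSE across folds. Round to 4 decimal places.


Add all fold MSEs: 35.6100.
Divide by k = 6: 35.6100/6 = 5.9350.

5.9350


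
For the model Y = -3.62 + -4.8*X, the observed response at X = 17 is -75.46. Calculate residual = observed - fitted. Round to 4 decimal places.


Predicted = -3.62 + -4.8 * 17 = -85.2200.
Residual = -75.46 - -85.2200 = 9.7600.

9.7600


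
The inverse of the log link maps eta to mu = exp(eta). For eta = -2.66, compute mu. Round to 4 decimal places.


The inverse log link gives:
mu = exp(-2.66) = 0.0699.

0.0699


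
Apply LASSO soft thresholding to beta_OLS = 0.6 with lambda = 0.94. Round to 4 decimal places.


Absolute value: |0.6| = 0.6.
Compare to lambda = 0.94.
Since |beta| <= lambda, the coefficient is set to 0.

0.0000


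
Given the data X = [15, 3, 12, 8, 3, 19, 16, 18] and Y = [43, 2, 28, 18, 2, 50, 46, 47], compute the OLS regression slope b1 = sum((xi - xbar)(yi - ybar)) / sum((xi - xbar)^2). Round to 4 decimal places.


The sample means are xbar = 11.7500 and ybar = 29.5000.
Compute S_xx = 287.5000 and S_xy = 896.0000.
Slope b1 = S_xy / S_xx = 896.0000 / 287.5000 = 3.1165.

3.1165


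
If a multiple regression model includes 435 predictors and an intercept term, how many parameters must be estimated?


Including the intercept, the model has 435 predictor coefficients + 1 intercept.
Total = 436.

436


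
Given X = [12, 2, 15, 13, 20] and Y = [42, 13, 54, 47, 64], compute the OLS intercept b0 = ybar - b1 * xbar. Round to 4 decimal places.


First find the slope: b1 = 2.9042.
Means: xbar = 12.4000, ybar = 44.0000.
b0 = ybar - b1 * xbar = 44.0000 - 2.9042 * 12.4000 = 7.9885.

7.9885


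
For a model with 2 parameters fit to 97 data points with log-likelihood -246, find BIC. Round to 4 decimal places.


Compute k*ln(n) = 2*ln(97) = 2*4.574711 = 9.149422.
Then -2*loglik = 492.
BIC = 9.149422 + 492 = 501.149422, which rounds to 501.1494.

501.1494


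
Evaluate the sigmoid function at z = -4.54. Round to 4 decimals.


First, exp(4.5400) = 93.6908.
Then sigma(z) = 1/(1 + 93.6908) = 0.0106.

0.0106


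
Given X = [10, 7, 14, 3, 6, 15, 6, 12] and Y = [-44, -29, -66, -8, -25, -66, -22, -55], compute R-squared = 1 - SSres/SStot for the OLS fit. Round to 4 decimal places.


The fitted line is Y = 6.5509 + -5.0330*X.
SSres = 19.3598, SStot = 3283.8750.
R^2 = 1 - SSres/SStot = 0.9941.

0.9941


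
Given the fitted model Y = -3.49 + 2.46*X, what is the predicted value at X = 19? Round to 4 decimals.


Predicted value:
Y = -3.49 + (2.46)(19) = -3.49 + 46.7400 = 43.2500.

43.2500


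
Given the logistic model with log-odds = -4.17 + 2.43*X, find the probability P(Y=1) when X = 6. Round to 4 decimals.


z = -4.17 + 2.43 * 6 = 10.4100.
Sigmoid: P = 1 / (1 + exp(-10.4100)) = 1.0000.

1.0000


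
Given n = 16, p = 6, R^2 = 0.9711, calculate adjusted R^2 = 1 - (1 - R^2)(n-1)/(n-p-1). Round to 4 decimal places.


Adjusted R^2 = 1 - (1 - R^2) * (n-1)/(n-p-1).
(1 - R^2) = 0.0289.
(n-1)/(n-p-1) = 15/9.
(1 - R^2) * (n-1) = 0.0289 * 15 = 0.4335.
Divide by (n-p-1): 0.4335 / 9 = 0.0482.
Adj R^2 = 1 - 0.0482 = 0.9518.

0.9518


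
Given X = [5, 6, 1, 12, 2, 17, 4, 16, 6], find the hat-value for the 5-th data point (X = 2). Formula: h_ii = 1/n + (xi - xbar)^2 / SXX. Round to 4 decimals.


Mean of X: xbar = 7.6667.
SXX = 278.0000.
For X = 2: h = 1/9 + (2 - 7.6667)^2/278.0000 = 0.2266.

0.2266


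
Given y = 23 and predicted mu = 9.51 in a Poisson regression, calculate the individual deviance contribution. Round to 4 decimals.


Compute y*ln(y/mu) = 23*ln(23/9.51) = 23*0.883150 = 20.312450.
y - mu = 13.49.
D = 2*(20.312450 - (13.49)) = 13.644900, which rounds to 13.6449.

13.6449


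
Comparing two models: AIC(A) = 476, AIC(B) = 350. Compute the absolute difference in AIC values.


Absolute difference = |476 - 350| = 126.
The model with lower AIC (B) is preferred.

126


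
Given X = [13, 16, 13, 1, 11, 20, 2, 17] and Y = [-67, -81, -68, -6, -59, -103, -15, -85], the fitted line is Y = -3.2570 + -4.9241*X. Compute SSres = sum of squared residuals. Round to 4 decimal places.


Compute predicted values, then residuals = yi - yhat_i.
Residuals: [0.2703, 1.0426, -0.7297, 2.1811, -1.5779, -1.2610, -1.8948, 1.9667].
SSres = sum(residual^2) = 17.9878.

17.9878


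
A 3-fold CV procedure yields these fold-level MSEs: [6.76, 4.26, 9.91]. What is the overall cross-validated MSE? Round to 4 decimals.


Add all fold MSEs: 20.9300.
Divide by k = 3: 20.9300/3 = 6.9767.

6.9767


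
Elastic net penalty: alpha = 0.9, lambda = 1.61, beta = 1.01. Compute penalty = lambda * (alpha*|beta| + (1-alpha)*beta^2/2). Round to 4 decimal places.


L1 component = 0.9 * |1.01| = 0.9090.
L2 component = 0.1 * 1.01^2 / 2 = 0.0510.
Penalty = 1.61 * (0.9090 + 0.0510) = 1.61 * 0.9600 = 1.5456.

1.5456


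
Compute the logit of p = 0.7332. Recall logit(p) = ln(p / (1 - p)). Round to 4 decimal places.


1 - p = 0.2668.
p/(1-p) = 2.7481.
logit = ln(2.7481) = 1.0109.

1.0109


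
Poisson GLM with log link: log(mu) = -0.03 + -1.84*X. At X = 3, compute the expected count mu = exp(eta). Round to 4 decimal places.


Compute eta = -0.03 + -1.84 * 3 = -5.5500.
Apply inverse link: mu = e^-5.5500 = 0.0039.

0.0039


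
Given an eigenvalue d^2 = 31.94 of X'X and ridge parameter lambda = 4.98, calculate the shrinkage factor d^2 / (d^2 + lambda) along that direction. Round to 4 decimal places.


Denominator = d^2 + lambda = 31.94 + 4.98 = 36.9200.
Shrinkage = 31.94 / 36.9200 = 0.8651.

0.8651


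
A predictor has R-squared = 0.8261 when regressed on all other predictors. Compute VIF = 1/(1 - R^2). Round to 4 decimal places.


VIF = 1 / (1 - 0.8261).
= 1 / 0.1739 = 5.7504.

5.7504


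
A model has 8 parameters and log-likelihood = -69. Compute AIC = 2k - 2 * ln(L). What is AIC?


AIC = 2k - 2*loglik = 2(8) - 2(-69).
= 16 + 138 = 154.

154


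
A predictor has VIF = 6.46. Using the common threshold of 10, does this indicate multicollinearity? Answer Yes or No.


Check: VIF = 6.46 vs threshold = 10.
Since 6.46 < 10, the answer is No.

No


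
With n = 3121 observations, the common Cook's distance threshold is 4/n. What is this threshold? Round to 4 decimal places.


Using the rule of thumb:
Threshold = 4 / 3121 = 0.0013.

0.0013


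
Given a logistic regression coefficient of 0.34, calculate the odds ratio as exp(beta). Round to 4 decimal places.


The odds ratio is computed as:
OR = e^(0.34) = 1.4049.

1.4049


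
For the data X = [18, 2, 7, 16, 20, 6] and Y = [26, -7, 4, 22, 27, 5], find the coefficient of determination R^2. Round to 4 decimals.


The fitted line is Y = -8.8100 + 1.8820*X.
SSres = 14.9994, SStot = 990.8333.
R^2 = 1 - SSres/SStot = 0.9849.

0.9849


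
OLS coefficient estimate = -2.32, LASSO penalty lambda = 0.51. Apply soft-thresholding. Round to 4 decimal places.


Absolute value: |-2.32| = 2.32.
Compare to lambda = 0.51.
Since |beta| > lambda, coefficient = sign(beta)*(|beta| - lambda) = -1.8100.

-1.8100


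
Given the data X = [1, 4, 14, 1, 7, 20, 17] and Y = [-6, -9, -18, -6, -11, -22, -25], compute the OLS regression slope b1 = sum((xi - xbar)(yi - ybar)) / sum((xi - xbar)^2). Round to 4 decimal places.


The sample means are xbar = 9.1429 and ybar = -13.8571.
Compute S_xx = 366.8571 and S_xy = -355.1429.
Slope b1 = S_xy / S_xx = -355.1429 / 366.8571 = -0.9681.

-0.9681


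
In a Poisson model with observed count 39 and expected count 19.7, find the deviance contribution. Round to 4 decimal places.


y/mu = 39/19.7 = 1.979695 (approx.), and ln(39/19.7) = 0.682943.
y * ln(y/mu) = 39 * 0.682943 = 26.634777.
y - mu = 19.3.
D = 2 * (26.634777 - 19.3) = 14.669554, which rounds to 14.6696.

14.6696


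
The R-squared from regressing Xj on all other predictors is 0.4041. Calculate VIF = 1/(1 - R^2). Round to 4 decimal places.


Denominator: 1 - 0.4041 = 0.5959.
VIF = 1 / 0.5959 = 1.6781.

1.6781


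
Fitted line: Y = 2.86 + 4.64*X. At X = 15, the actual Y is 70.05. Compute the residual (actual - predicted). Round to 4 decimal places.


Compute yhat = 2.86 + (4.64)(15) = 72.4600.
Residual = actual - predicted = 70.05 - 72.4600 = -2.4100.

-2.4100


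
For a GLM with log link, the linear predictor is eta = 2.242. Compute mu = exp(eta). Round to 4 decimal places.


Apply the inverse link:
mu = e^2.242 = 9.4121.

9.4121


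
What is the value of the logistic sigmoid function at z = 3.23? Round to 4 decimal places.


Compute exp(-3.2300) = 0.0396.
Sigmoid = 1 / (1 + 0.0396) = 1 / 1.0396 = 0.9619.

0.9619


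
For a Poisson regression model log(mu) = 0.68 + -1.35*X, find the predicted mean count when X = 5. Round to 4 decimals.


eta = 0.68 + -1.35 * 5 = -6.0700.
mu = exp(-6.0700) = 0.0023.

0.0023


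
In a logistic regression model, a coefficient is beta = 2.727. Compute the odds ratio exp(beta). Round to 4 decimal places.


exp(2.727) = 15.2870.
So the odds ratio is 15.2870.

15.2870


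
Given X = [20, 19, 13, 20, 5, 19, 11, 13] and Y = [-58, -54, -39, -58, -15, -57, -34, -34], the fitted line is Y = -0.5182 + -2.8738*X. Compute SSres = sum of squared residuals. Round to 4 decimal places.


For each point, residual = actual - predicted.
Residuals: [-0.0058, 1.1204, -1.1224, -0.0058, -0.1128, -1.8796, -1.8700, 3.8776].
Sum of squared residuals = 24.5934.

24.5934


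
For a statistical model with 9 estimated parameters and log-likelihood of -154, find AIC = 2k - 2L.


AIC = 2k - 2*loglik = 2(9) - 2(-154).
= 18 + 308 = 326.

326


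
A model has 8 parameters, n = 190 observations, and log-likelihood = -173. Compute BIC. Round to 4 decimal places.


ln(190) = 5.247024.
k * ln(n) = 8 * 5.247024 = 41.976192.
-2L = 346.
BIC = 41.976192 + 346 = 387.976192, which rounds to 387.9762.

387.9762


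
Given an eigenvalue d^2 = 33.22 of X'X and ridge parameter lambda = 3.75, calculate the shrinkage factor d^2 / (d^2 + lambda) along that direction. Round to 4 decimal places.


Compute the denominator: 33.22 + 3.75 = 36.9700.
Shrinkage factor = 33.22 / 36.9700 = 0.8986.

0.8986


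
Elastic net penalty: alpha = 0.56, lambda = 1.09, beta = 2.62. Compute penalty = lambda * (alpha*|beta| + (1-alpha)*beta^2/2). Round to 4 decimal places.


alpha * |beta| = 0.56 * 2.62 = 1.4672.
(1-alpha) * beta^2/2 = 0.44 * 6.8644/2 = 1.5102.
Total = 1.09 * (1.4672 + 1.5102) = 3.2453.

3.2453


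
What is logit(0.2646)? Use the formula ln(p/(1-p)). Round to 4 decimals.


1 - p = 0.7354.
p/(1-p) = 0.3598.
logit = ln(0.3598) = -1.0222.

-1.0222


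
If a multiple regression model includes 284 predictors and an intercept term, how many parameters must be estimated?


Total coefficients = number of predictors + 1 (for the intercept).
= 284 + 1 = 285.

285


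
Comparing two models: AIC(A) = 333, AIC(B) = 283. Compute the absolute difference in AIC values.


|AIC_A - AIC_B| = |333 - 283| = 50.
Model B is preferred (lower AIC).

50


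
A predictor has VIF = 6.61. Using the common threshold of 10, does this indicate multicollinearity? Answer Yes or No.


Check: VIF = 6.61 vs threshold = 10.
Since 6.61 < 10, the answer is No.

No


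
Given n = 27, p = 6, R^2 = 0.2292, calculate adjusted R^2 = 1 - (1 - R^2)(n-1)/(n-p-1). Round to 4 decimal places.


Adjusted R^2 = 1 - (1 - R^2) * (n-1)/(n-p-1).
(1 - R^2) = 0.7708.
(n-1)/(n-p-1) = 26/20.
(1 - R^2) * (n-1) = 0.7708 * 26 = 20.0408.
Divide by (n-p-1): 20.0408 / 20 = 1.0020.
Adj R^2 = 1 - 1.0020 = -0.0020.

-0.0020


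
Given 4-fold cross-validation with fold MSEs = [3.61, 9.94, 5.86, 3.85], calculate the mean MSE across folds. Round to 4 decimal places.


Sum of fold MSEs = 23.2600.
Average = 23.2600 / 4 = 5.8150.

5.8150


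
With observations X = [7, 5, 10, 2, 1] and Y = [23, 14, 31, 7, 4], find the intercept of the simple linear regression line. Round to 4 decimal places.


Compute b1 = 3.0370 from the OLS formula.
With xbar = 5.0000 and ybar = 15.8000, the intercept is:
b0 = 15.8000 - 3.0370 * 5.0000 = 0.6148.

0.6148


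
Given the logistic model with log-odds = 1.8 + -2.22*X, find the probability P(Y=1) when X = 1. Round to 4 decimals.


Linear predictor: z = 1.8 + -2.22 * 1 = -0.4200.
P = 1/(1 + exp(0.4200)) = 1/(1 + 1.5220) = 0.3965.

0.3965


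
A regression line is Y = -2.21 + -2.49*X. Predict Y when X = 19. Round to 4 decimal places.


Substitute X = 19 into the equation:
Y = -2.21 + -2.49 * 19 = -2.21 + -47.3100 = -49.5200.

-49.5200


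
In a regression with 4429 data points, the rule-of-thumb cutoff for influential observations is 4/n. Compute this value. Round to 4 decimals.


The threshold is 4/n.
4/4429 = 0.0009.

0.0009


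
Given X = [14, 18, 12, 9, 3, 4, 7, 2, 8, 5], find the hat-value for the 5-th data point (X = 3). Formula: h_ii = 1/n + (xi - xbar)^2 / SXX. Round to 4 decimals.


Compute xbar = 8.2000 with n = 10 observations.
SXX = 239.6000.
Leverage = 1/10 + (3 - 8.2000)^2/239.6000 = 0.2129.

0.2129


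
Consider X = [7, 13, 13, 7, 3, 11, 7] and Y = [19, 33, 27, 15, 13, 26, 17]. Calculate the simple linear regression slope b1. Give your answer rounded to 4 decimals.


Calculate xbar = 8.7143, ybar = 21.4286.
S_xx = 83.4286, S_xy = 154.8571.
Using b1 = S_xy / S_xx = 154.8571 / 83.4286, we get b1 = 1.8562.

1.8562


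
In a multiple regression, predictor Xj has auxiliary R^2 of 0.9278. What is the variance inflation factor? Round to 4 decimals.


VIF = 1 / (1 - 0.9278).
= 1 / 0.0722 = 13.8504.

13.8504


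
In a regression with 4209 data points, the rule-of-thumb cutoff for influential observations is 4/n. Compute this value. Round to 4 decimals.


Using the rule of thumb:
Threshold = 4 / 4209 = 0.0010.

0.0010


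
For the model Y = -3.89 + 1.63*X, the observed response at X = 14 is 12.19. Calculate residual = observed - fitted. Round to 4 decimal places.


Compute yhat = -3.89 + (1.63)(14) = 18.9300.
Residual = actual - predicted = 12.19 - 18.9300 = -6.7400.

-6.7400


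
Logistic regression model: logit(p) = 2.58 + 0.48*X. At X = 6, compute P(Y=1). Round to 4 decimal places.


Compute z = 2.58 + (0.48)(6) = 5.4600.
exp(-z) = 0.0043.
P = 1/(1 + 0.0043) = 0.9958.

0.9958


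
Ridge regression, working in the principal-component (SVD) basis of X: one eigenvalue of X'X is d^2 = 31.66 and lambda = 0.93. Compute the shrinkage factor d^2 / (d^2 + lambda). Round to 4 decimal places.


d^2 + lambda = 31.66 + 0.93 = 32.5900.
Shrinkage factor = 31.66/32.5900 = 0.9715.

0.9715


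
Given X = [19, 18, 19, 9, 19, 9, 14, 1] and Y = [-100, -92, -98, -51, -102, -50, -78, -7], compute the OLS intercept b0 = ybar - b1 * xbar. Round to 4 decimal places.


The slope is b1 = -5.0682.
Sample means are xbar = 13.5000 and ybar = -72.2500.
Intercept: b0 = -72.2500 - (-5.0682)(13.5000) = -3.8295.

-3.8295


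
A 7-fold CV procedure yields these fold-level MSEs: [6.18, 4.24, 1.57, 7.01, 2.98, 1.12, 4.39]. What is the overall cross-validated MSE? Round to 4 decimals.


Total MSE across folds = 27.4900.
CV-MSE = 27.4900/7 = 3.9271.

3.9271


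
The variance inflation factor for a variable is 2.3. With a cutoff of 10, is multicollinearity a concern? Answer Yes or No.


Compare VIF = 2.3 to the threshold of 10.
2.3 < 10, so the answer is No.

No


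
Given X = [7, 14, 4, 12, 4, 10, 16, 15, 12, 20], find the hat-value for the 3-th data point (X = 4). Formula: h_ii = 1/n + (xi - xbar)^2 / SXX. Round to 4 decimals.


n = 10, xbar = 11.4000.
SXX = sum((xi - xbar)^2) = 246.4000.
h = 1/10 + (4 - 11.4000)^2 / 246.4000 = 0.3222.

0.3222


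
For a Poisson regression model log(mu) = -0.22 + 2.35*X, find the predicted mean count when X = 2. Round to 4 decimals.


eta = -0.22 + 2.35 * 2 = 4.4800.
mu = exp(4.4800) = 88.2347.

88.2347


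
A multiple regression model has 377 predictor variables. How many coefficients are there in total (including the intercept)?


Each predictor gets one coefficient, plus one intercept.
Total parameters = 377 + 1 = 378.

378


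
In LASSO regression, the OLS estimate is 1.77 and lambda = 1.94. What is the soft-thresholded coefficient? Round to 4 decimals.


|beta_OLS| = 1.77.
lambda = 1.94.
Since |beta| <= lambda, the coefficient is set to 0.
Result = 0.0000.

0.0000


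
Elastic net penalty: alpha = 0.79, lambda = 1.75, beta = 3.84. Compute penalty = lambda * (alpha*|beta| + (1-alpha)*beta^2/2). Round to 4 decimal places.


L1 component = 0.79 * |3.84| = 3.0336.
L2 component = 0.21 * 3.84^2 / 2 = 1.5483.
Penalty = 1.75 * (3.0336 + 1.5483) = 1.75 * 4.5819 = 8.0183.

8.0183


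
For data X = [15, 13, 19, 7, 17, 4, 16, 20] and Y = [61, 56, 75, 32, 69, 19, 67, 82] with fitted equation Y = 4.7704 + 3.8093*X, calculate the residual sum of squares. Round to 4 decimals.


Compute predicted values, then residuals = yi - yhat_i.
Residuals: [-0.9099, 1.7087, -2.1471, 0.5645, -0.5285, -1.0076, 1.2808, 1.0436].
SSres = sum(residual^2) = 12.7004.

12.7004


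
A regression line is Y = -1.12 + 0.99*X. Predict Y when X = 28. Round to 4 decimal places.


Plug X = 28 into Y = -1.12 + 0.99*X:
Y = -1.12 + 27.7200 = 26.6000.

26.6000


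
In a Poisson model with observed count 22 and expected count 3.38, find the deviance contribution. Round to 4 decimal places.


First: ln(22/3.38) = 1.873167.
Then: 22 * 1.873167 = 41.209674.
y - mu = 22 - 3.38 = 18.62.
D = 2(41.209674 - 18.62) = 45.179348, which rounds to 45.1793.

45.1793


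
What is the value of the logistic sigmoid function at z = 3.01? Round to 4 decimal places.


exp(-3.0100) = 0.0493.
1 + exp(-z) = 1.0493.
sigmoid = 1/1.0493 = 0.9530.

0.9530


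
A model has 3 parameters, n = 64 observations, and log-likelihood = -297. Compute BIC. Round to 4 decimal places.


ln(64) = 4.158883.
k * ln(n) = 3 * 4.158883 = 12.476649.
-2L = 594.
BIC = 12.476649 + 594 = 606.476649, which rounds to 606.4766.

606.4766


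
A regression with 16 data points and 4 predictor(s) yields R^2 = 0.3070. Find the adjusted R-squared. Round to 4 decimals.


Adjusted R^2 = 1 - (1 - R^2) * (n-1)/(n-p-1).
(1 - R^2) = 0.6930.
(n-1)/(n-p-1) = 15/11.
(1 - R^2) * (n-1) = 0.6930 * 15 = 10.3950.
Divide by (n-p-1): 10.3950 / 11 = 0.9450.
Adj R^2 = 1 - 0.9450 = 0.0550.

0.0550


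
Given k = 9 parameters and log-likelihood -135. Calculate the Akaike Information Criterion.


AIC = 2*9 - 2*(-135).
= 18 + 270 = 288.

288


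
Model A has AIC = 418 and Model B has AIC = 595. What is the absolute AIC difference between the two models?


|AIC_A - AIC_B| = |418 - 595| = 177.
Model A is preferred (lower AIC).

177


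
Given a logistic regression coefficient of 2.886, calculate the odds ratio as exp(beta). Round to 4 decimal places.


Odds ratio = exp(beta) = exp(2.886).
= 17.9215.

17.9215


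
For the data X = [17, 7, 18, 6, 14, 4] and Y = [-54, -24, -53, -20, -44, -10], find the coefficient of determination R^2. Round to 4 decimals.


The fitted line is Y = -0.6286 + -3.0489*X.
SSres = 22.3931, SStot = 1732.8333.
R^2 = 1 - SSres/SStot = 0.9871.

0.9871


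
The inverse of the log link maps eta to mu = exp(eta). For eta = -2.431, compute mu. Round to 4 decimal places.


The inverse log link gives:
mu = exp(-2.431) = 0.0879.

0.0879


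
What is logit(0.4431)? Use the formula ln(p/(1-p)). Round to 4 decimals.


Compute the odds: 0.4431/0.5569 = 0.7957.
Take the natural log: ln(0.7957) = -0.2286.

-0.2286


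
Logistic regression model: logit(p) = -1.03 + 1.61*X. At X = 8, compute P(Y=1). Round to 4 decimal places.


Compute z = -1.03 + (1.61)(8) = 11.8500.
exp(-z) = 0.0000.
P = 1/(1 + 0.0000) = 1.0000.

1.0000


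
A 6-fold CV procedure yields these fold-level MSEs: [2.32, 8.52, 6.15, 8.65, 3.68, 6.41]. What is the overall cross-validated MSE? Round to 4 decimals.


Add all fold MSEs: 35.7300.
Divide by k = 6: 35.7300/6 = 5.9550.

5.9550


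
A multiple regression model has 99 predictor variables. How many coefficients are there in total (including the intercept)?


Each predictor gets one coefficient, plus one intercept.
Total parameters = 99 + 1 = 100.

100


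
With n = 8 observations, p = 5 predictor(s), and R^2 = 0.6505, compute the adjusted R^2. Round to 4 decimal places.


Using the formula:
(1 - 0.6505) = 0.3495.
Multiply by 7/2: 0.3495 * 7 = 2.4465, then 2.4465 / 2 = 1.2233.
Adj R^2 = 1 - 1.2233 = -0.2233.

-0.2233


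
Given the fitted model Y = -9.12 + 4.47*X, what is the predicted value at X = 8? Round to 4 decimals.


Predicted value:
Y = -9.12 + (4.47)(8) = -9.12 + 35.7600 = 26.6400.

26.6400


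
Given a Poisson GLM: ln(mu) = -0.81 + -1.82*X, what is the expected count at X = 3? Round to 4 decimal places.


Compute eta = -0.81 + -1.82 * 3 = -6.2700.
Apply inverse link: mu = e^-6.2700 = 0.0019.

0.0019


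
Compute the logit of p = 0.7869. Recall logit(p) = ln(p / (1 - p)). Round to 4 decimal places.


The odds are p/(1-p) = 0.7869 / 0.2131 = 3.6926.
logit(p) = ln(3.6926) = 1.3063.

1.3063


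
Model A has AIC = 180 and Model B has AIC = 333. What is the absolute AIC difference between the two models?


Compute |180 - 333| = 153.
Model A has the smaller AIC.

153


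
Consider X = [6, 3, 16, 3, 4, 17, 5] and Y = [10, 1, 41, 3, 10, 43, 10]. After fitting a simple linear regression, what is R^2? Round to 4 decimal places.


Fit the OLS line: b0 = -5.1957, b1 = 2.8587.
SSres = 24.9674.
SStot = 1850.8571.
R^2 = 1 - 24.9674/1850.8571 = 0.9865.

0.9865


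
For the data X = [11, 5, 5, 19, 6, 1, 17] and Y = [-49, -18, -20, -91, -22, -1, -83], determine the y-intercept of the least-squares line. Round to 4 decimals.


First find the slope: b1 = -5.1508.
Means: xbar = 9.1429, ybar = -40.5714.
b0 = ybar - b1 * xbar = -40.5714 - -5.1508 * 9.1429 = 6.5215.

6.5215


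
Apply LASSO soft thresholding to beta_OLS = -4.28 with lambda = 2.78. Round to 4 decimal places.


Check: |-4.28| = 4.28 vs lambda = 2.78.
Since |beta| > lambda, coefficient = sign(beta)*(|beta| - lambda) = -1.5000.
Soft-thresholded coefficient = -1.5000.

-1.5000


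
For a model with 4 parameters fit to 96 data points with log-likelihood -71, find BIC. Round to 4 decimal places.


Compute k*ln(n) = 4*ln(96) = 4*4.564348 = 18.257392.
Then -2*loglik = 142.
BIC = 18.257392 + 142 = 160.257392, which rounds to 160.2574.

160.2574


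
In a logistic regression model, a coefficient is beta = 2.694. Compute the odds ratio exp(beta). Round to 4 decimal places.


exp(2.694) = 14.7907.
So the odds ratio is 14.7907.

14.7907


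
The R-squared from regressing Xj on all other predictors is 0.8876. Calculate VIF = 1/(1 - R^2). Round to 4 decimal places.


VIF = 1 / (1 - 0.8876).
= 1 / 0.1124 = 8.8968.

8.8968


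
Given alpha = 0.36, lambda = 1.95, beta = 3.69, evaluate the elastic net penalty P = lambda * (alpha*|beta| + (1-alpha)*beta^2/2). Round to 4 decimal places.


Compute:
L1 = 0.36 * 3.69 = 1.3284.
L2 = 0.64 * 3.69^2 / 2 = 4.3572.
Penalty = 1.95 * (1.3284 + 4.3572) = 11.0868.

11.0868


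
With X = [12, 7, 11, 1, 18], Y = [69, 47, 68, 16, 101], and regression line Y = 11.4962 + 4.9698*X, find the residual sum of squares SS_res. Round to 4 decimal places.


For each point, residual = actual - predicted.
Residuals: [-2.1338, 0.7152, 1.8360, -0.4660, 0.0474].
Sum of squared residuals = 8.6549.

8.6549


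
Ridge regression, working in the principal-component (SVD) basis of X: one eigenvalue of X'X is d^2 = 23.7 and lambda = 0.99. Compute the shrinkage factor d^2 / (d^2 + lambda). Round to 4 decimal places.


Denominator = d^2 + lambda = 23.7 + 0.99 = 24.6900.
Shrinkage = 23.7 / 24.6900 = 0.9599.

0.9599


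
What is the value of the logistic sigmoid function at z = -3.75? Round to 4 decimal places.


exp(3.7500) = 42.5211.
1 + exp(-z) = 43.5211.
sigmoid = 1/43.5211 = 0.0230.

0.0230


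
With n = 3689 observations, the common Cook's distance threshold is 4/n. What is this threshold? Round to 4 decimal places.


The threshold is 4/n.
4/3689 = 0.0011.

0.0011


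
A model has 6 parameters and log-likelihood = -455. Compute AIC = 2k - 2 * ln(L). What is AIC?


AIC = 2k - 2*loglik = 2(6) - 2(-455).
= 12 + 910 = 922.

922


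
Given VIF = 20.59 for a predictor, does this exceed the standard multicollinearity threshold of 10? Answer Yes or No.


Compare VIF = 20.59 to the threshold of 10.
20.59 >= 10, so the answer is Yes.

Yes


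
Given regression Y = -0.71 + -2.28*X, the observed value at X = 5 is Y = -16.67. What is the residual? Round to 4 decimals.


Fitted value at X = 5 is yhat = -0.71 + -2.28*5 = -12.1100.
Residual = -16.67 - -12.1100 = -4.5600.

-4.5600


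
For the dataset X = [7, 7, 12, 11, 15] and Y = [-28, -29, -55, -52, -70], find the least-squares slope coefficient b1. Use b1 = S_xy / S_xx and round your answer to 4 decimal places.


The sample means are xbar = 10.4000 and ybar = -46.8000.
Compute S_xx = 47.2000 and S_xy = -247.4000.
Slope b1 = S_xy / S_xx = -247.4000 / 47.2000 = -5.2415.

-5.2415


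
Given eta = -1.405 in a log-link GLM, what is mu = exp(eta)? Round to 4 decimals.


mu = exp(eta) = exp(-1.405).
= 0.2454.

0.2454


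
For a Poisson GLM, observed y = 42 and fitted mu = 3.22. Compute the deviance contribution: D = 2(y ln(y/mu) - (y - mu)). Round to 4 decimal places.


Compute y*ln(y/mu) = 42*ln(42/3.22) = 42*2.568288 = 107.868096.
y - mu = 38.78.
D = 2*(107.868096 - (38.78)) = 138.176192, which rounds to 138.1762.

138.1762


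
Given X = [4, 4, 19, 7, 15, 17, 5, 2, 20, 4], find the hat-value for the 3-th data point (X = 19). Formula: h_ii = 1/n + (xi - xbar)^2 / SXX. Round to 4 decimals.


n = 10, xbar = 9.7000.
SXX = sum((xi - xbar)^2) = 460.1000.
h = 1/10 + (19 - 9.7000)^2 / 460.1000 = 0.2880.

0.2880


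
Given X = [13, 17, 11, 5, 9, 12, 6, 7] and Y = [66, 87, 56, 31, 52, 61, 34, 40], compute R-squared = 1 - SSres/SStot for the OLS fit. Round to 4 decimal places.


After computing the OLS fit (b0=7.5855, b1=4.5789):
SSres = 21.6645, SStot = 2411.8750.
R^2 = 1 - 21.6645/2411.8750 = 0.9910.

0.9910


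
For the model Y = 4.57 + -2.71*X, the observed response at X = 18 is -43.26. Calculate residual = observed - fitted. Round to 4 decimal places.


Predicted = 4.57 + -2.71 * 18 = -44.2100.
Residual = -43.26 - -44.2100 = 0.9500.

0.9500


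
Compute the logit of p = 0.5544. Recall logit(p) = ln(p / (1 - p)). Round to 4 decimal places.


1 - p = 0.4456.
p/(1-p) = 1.2442.
logit = ln(1.2442) = 0.2185.

0.2185


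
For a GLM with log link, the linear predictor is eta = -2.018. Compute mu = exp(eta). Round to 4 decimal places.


mu = exp(eta) = exp(-2.018).
= 0.1329.

0.1329


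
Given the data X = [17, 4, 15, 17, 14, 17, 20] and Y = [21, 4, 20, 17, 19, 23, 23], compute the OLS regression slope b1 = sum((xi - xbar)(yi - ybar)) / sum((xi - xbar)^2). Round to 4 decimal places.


First compute the means: xbar = 14.8571, ybar = 18.1429.
Then S_xx = sum((xi - xbar)^2) = 158.8571.
S_xy = sum((xi - xbar)(yi - ybar)) = 192.1429.
b1 = S_xy / S_xx = 192.1429 / 158.8571 = 1.2095.

1.2095


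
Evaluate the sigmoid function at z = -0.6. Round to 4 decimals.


Compute exp(0.6000) = 1.8221.
Sigmoid = 1 / (1 + 1.8221) = 1 / 2.8221 = 0.3543.

0.3543


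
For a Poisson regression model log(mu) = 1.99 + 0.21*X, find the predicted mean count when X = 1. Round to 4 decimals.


Compute eta = 1.99 + 0.21 * 1 = 2.2000.
Apply inverse link: mu = e^2.2000 = 9.0250.

9.0250


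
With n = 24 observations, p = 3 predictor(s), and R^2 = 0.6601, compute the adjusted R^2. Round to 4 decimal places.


Adjusted R^2 = 1 - (1 - R^2) * (n-1)/(n-p-1).
(1 - R^2) = 0.3399.
(n-1)/(n-p-1) = 23/20.
(1 - R^2) * (n-1) = 0.3399 * 23 = 7.8177.
Divide by (n-p-1): 7.8177 / 20 = 0.3909.
Adj R^2 = 1 - 0.3909 = 0.6091.

0.6091


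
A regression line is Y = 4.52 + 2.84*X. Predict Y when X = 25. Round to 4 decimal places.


Substitute X = 25 into the equation:
Y = 4.52 + 2.84 * 25 = 4.52 + 71.0000 = 75.5200.

75.5200


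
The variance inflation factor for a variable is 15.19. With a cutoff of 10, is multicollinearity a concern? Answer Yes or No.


The threshold is 10.
VIF = 15.19 is >= 10.
Multicollinearity indication: Yes.

Yes


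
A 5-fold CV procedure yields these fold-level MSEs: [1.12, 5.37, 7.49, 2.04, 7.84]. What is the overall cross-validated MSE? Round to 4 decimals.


Sum of fold MSEs = 23.8600.
Average = 23.8600 / 5 = 4.7720.

4.7720


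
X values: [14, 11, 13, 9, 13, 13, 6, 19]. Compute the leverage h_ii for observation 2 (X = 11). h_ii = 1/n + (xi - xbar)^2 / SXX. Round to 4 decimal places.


n = 8, xbar = 12.2500.
SXX = sum((xi - xbar)^2) = 101.5000.
h = 1/8 + (11 - 12.2500)^2 / 101.5000 = 0.1404.

0.1404


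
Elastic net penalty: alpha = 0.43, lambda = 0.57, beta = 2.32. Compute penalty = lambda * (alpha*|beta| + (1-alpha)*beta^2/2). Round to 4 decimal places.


Compute:
L1 = 0.43 * 2.32 = 0.9976.
L2 = 0.57 * 2.32^2 / 2 = 1.5340.
Penalty = 0.57 * (0.9976 + 1.5340) = 1.4430.

1.4430


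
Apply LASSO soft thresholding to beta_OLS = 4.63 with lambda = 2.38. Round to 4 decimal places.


Absolute value: |4.63| = 4.63.
Compare to lambda = 2.38.
Since |beta| > lambda, coefficient = sign(beta)*(|beta| - lambda) = 2.2500.

2.2500


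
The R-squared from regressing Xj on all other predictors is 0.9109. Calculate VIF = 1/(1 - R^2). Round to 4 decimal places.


VIF = 1 / (1 - 0.9109).
= 1 / 0.0891 = 11.2233.

11.2233


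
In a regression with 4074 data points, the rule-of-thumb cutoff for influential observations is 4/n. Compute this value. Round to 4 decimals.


The threshold is 4/n.
4/4074 = 0.0010.

0.0010


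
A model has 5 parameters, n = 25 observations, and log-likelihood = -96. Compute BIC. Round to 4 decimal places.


Compute k*ln(n) = 5*ln(25) = 5*3.218876 = 16.094380.
Then -2*loglik = 192.
BIC = 16.094380 + 192 = 208.094380, which rounds to 208.0944.

208.0944


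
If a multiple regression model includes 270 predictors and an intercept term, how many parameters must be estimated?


Including the intercept, the model has 270 predictor coefficients + 1 intercept.
Total = 271.

271


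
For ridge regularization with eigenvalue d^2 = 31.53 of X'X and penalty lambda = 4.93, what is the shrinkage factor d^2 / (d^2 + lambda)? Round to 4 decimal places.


Denominator = d^2 + lambda = 31.53 + 4.93 = 36.4600.
Shrinkage = 31.53 / 36.4600 = 0.8648.

0.8648


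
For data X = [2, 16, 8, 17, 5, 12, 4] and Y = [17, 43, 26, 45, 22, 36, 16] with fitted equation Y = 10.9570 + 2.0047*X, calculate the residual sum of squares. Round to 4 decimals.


Compute predicted values, then residuals = yi - yhat_i.
Residuals: [2.0336, -0.0322, -0.9946, -0.0369, 1.0195, 0.9866, -2.9758].
SSres = sum(residual^2) = 15.9953.

15.9953


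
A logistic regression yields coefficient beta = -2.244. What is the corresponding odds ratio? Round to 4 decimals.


The odds ratio is computed as:
OR = e^(-2.244) = 0.1060.

0.1060


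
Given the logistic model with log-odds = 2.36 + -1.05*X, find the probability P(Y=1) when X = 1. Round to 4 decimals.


Compute z = 2.36 + (-1.05)(1) = 1.3100.
exp(-z) = 0.2698.
P = 1/(1 + 0.2698) = 0.7875.

0.7875


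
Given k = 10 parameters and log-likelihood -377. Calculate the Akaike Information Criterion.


AIC = 2*10 - 2*(-377).
= 20 + 754 = 774.

774


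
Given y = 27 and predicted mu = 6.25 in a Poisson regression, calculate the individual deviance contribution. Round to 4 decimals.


First: ln(27/6.25) = 1.463255.
Then: 27 * 1.463255 = 39.507885.
y - mu = 27 - 6.25 = 20.75.
D = 2(39.507885 - 20.75) = 37.515770, which rounds to 37.5158.

37.5158


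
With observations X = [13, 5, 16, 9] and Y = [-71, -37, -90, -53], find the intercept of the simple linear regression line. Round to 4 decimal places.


Compute b1 = -4.7527 from the OLS formula.
With xbar = 10.7500 and ybar = -62.7500, the intercept is:
b0 = -62.7500 - -4.7527 * 10.7500 = -11.6582.

-11.6582


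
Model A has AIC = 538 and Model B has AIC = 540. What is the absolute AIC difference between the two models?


Absolute difference = |538 - 540| = 2.
The model with lower AIC (A) is preferred.

2


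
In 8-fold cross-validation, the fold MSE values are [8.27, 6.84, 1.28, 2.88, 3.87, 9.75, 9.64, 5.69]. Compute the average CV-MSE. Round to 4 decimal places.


Total MSE across folds = 48.2200.
CV-MSE = 48.2200/8 = 6.0275.

6.0275


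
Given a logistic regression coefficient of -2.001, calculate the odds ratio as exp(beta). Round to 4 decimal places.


Odds ratio = exp(beta) = exp(-2.001).
= 0.1352.

0.1352


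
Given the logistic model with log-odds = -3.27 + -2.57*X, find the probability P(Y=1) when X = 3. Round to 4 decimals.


Linear predictor: z = -3.27 + -2.57 * 3 = -10.9800.
P = 1/(1 + exp(10.9800)) = 1/(1 + 58688.5543) = 0.0000.

0.0000


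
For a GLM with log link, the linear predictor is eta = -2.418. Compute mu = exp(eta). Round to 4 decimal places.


mu = exp(eta) = exp(-2.418).
= 0.0891.

0.0891


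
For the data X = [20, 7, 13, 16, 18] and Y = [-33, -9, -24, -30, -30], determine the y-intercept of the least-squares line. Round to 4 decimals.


First find the slope: b1 = -1.8502.
Means: xbar = 14.8000, ybar = -25.2000.
b0 = ybar - b1 * xbar = -25.2000 - -1.8502 * 14.8000 = 2.1829.

2.1829


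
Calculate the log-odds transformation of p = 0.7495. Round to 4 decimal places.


Compute the odds: 0.7495/0.2505 = 2.9920.
Take the natural log: ln(2.9920) = 1.0959.

1.0959


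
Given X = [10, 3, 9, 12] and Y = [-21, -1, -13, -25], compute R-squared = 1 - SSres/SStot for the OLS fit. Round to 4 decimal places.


After computing the OLS fit (b0=7.6667, b1=-2.6667):
SSres = 16.0000, SStot = 336.0000.
R^2 = 1 - 16.0000/336.0000 = 0.9524.

0.9524


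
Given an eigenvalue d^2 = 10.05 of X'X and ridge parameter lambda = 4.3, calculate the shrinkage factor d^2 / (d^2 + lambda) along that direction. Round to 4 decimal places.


d^2 + lambda = 10.05 + 4.3 = 14.3500.
Shrinkage factor = 10.05/14.3500 = 0.7003.

0.7003


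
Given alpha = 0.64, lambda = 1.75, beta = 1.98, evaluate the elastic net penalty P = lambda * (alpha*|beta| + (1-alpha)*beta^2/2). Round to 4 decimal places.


L1 component = 0.64 * |1.98| = 1.2672.
L2 component = 0.36 * 1.98^2 / 2 = 0.7057.
Penalty = 1.75 * (1.2672 + 0.7057) = 1.75 * 1.9729 = 3.4525.

3.4525


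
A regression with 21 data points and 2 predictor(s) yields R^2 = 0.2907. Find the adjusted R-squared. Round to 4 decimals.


Using the formula:
(1 - 0.2907) = 0.7093.
Multiply by 20/18: 0.7093 * 20 = 14.1860, then 14.1860 / 18 = 0.7881.
Adj R^2 = 1 - 0.7881 = 0.2119.

0.2119


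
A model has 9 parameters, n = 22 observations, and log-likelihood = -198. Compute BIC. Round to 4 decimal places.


Compute k*ln(n) = 9*ln(22) = 9*3.091042 = 27.819378.
Then -2*loglik = 396.
BIC = 27.819378 + 396 = 423.819378, which rounds to 423.8194.

423.8194


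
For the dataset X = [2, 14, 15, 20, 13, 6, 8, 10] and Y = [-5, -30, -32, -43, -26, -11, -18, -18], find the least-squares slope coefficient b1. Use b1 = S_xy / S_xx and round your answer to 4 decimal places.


The sample means are xbar = 11.0000 and ybar = -22.8750.
Compute S_xx = 226.0000 and S_xy = -485.0000.
Slope b1 = S_xy / S_xx = -485.0000 / 226.0000 = -2.1460.

-2.1460


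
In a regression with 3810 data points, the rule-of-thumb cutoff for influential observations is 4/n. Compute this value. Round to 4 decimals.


The threshold is 4/n.
4/3810 = 0.0010.

0.0010


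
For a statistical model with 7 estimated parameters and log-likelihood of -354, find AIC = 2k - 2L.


AIC = 2*7 - 2*(-354).
= 14 + 708 = 722.

722
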